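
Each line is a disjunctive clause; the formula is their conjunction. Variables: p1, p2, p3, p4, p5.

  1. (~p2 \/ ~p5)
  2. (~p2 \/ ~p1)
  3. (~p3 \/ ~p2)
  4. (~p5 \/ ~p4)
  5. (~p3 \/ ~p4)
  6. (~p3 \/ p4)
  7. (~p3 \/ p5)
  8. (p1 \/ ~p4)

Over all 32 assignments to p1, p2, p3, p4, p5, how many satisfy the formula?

Satisfying assignments:
  p1=F p2=F p3=F p4=F p5=F
  p1=F p2=F p3=F p4=F p5=T
  p1=F p2=T p3=F p4=F p5=F
  p1=T p2=F p3=F p4=F p5=F
  p1=T p2=F p3=F p4=F p5=T
  p1=T p2=F p3=F p4=T p5=F
That's 6 in total.

6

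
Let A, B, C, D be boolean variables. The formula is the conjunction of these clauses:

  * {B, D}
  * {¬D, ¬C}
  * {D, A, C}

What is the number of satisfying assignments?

7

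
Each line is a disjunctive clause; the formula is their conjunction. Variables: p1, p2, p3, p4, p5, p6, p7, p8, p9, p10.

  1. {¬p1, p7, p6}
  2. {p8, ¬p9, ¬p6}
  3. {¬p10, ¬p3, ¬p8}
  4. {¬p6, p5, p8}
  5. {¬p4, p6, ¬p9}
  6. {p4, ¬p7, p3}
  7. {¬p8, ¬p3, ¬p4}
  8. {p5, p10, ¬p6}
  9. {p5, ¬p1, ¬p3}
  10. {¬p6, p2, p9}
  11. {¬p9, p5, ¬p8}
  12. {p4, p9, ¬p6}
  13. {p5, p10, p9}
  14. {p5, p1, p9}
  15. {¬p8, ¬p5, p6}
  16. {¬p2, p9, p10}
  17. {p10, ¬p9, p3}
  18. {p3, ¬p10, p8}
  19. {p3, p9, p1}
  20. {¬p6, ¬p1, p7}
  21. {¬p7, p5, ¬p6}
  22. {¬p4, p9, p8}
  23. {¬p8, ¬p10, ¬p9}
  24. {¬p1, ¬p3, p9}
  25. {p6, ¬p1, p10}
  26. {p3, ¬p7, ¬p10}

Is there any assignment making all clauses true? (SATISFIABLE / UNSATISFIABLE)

SATISFIABLE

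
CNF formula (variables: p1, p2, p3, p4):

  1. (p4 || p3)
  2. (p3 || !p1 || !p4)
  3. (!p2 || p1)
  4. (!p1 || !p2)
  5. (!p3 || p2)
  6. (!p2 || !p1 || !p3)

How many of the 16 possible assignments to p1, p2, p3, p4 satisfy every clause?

1

The models are:
  p1=0 p2=0 p3=0 p4=1
Count: 1.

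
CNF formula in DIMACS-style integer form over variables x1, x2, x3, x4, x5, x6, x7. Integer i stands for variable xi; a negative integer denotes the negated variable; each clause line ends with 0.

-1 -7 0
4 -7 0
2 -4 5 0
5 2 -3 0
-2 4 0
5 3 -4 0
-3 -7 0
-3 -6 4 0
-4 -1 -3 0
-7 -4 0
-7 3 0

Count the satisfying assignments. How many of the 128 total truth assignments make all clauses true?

24

Case analysis on x4 and x3:
  x4=T, x3=T: x6 free; 3 ways for (x1,x2,x5,x7) × 2^1 = 6.
  x4=T, x3=F: forces x5=T; x7=F; x1, x2, x6 free → 2^3 = 8.
  x4=F, x3=T: remaining (x1,x2,x5,x6,x7) ∈ {(F,F,T,F,F); (T,F,T,F,F)} — 2.
  x4=F, x3=F: forces x2=F; x7=F; x1, x5, x6 free → 2^3 = 8.
Total: 6 + 8 + 2 + 8 = 24.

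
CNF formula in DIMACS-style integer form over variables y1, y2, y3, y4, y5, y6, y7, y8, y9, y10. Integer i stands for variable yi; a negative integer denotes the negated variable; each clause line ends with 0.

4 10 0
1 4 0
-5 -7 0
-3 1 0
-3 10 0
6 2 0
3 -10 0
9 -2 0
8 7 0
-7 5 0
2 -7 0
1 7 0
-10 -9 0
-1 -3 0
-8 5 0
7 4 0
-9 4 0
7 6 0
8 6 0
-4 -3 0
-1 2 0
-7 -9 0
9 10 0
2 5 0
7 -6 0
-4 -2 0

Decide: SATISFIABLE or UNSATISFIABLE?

UNSATISFIABLE

y7 = True:
  propagation gives y5=False; an empty clause results — contradiction.
y7 = False:
  propagation gives y8=True, y1=True, y3=False, y10=False; an empty clause results — contradiction.
Every branch closes, so no satisfying assignment exists.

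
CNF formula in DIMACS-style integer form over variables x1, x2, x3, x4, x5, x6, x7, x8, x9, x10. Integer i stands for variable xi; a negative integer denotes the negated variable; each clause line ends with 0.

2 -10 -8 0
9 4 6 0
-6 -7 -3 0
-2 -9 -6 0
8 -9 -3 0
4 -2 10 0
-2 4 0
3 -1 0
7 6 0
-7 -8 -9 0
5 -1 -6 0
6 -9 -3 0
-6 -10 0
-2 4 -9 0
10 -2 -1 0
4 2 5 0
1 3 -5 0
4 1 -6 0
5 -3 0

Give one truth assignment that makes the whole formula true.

x1=False, x2=False, x3=False, x4=True, x5=False, x6=False, x7=True, x8=False, x9=True, x10=True

Check each clause:
  1. (~x10 \/ x2 \/ ~x8) — ~x8 is true.
  2. (x9 \/ x4 \/ x6) — x9 is true.
  3. (~x3 \/ ~x7 \/ ~x6) — ~x6 is true.
  4. (~x6 \/ ~x9 \/ ~x2) — ~x6 is true.
  5. (~x3 \/ x8 \/ ~x9) — ~x3 is true.
  6. (x10 \/ ~x2 \/ x4) — x10 is true.
  7. (x4 \/ ~x2) — x4 is true.
  8. (x3 \/ ~x1) — ~x1 is true.
  9. (x6 \/ x7) — x7 is true.
  10. (~x8 \/ ~x9 \/ ~x7) — ~x8 is true.
  11. (~x1 \/ x5 \/ ~x6) — ~x6 is true.
  12. (~x9 \/ x6 \/ ~x3) — ~x3 is true.
  13. (~x10 \/ ~x6) — ~x6 is true.
  14. (x4 \/ ~x2 \/ ~x9) — x4 is true.
  15. (~x2 \/ x10 \/ ~x1) — x10 is true.
  16. (x4 \/ x5 \/ x2) — x4 is true.
  17. (~x5 \/ x3 \/ x1) — ~x5 is true.
  18. (x1 \/ ~x6 \/ x4) — ~x6 is true.
  19. (~x3 \/ x5) — ~x3 is true.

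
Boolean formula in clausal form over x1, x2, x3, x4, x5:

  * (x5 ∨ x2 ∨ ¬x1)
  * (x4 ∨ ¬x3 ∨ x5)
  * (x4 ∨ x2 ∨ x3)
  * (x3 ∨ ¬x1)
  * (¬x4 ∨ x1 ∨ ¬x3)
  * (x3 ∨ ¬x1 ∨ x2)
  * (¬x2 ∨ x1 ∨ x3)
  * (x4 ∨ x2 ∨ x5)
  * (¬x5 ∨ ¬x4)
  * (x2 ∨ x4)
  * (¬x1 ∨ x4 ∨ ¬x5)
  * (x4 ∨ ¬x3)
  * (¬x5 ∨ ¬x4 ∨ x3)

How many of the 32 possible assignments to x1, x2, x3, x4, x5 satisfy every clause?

The models are:
  x1=0 x2=0 x3=0 x4=1 x5=0
  x1=1 x2=1 x3=1 x4=1 x5=0
That's 2 in total.

2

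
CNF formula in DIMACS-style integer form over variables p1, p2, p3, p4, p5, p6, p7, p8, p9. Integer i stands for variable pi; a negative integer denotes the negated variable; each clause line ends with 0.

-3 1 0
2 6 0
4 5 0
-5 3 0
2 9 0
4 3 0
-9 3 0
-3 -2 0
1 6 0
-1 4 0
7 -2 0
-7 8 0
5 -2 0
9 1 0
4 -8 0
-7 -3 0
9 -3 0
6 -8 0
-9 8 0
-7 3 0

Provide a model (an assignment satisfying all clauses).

p1=1  p2=0  p3=1  p4=1  p5=0  p6=1  p7=0  p8=1  p9=1

p4 occurs only positively in the remaining clauses — set p4 = True.
Pure literal: p6 appears only positively; assign p6 = True.
Try p1 = True.
Branch on p2: take p2 = False.
  then p9 is forced to True.
  then p3 is forced to True.
  then p7 is forced to False.
  then p8 is forced to True.
p5 is now unconstrained; take p5 = False.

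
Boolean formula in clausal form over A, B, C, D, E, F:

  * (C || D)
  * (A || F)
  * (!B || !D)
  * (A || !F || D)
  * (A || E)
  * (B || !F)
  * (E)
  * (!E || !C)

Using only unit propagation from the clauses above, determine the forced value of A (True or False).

True

Unit clause (E) sets E = True.
From (!C || !E) and E = True: C = False.
In (C || D), C is now false; D must hold, so D = True.
(!D || !B): since D = True, the clause reduces to (!B). B = False.
In (B || !F), B is now false; !F must hold, so F = False.
In (A || F), F is now false; A must hold, so A = True.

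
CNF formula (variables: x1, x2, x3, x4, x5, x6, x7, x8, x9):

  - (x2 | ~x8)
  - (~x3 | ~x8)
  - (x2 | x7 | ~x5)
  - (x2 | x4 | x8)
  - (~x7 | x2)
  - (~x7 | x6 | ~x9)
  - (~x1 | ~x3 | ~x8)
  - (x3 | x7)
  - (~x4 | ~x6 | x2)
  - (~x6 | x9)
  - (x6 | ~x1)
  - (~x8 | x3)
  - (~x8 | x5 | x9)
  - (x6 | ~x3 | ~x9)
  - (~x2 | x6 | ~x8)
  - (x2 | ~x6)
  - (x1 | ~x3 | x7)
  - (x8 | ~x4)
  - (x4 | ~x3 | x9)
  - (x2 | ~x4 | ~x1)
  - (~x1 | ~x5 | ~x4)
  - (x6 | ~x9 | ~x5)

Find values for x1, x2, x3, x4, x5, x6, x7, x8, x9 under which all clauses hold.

x1=T, x2=T, x3=F, x4=F, x5=F, x6=T, x7=T, x8=F, x9=T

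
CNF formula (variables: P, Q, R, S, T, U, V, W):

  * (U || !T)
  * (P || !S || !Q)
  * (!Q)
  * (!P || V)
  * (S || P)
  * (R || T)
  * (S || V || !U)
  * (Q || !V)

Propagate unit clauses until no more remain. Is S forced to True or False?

Unit clause (!Q) sets Q = False.
(!V || Q): since Q = False, the clause reduces to (!V). V = False.
In (!P || V), V is now false; !P must hold, so P = False.
From (S || P) and P = False: S = True.

True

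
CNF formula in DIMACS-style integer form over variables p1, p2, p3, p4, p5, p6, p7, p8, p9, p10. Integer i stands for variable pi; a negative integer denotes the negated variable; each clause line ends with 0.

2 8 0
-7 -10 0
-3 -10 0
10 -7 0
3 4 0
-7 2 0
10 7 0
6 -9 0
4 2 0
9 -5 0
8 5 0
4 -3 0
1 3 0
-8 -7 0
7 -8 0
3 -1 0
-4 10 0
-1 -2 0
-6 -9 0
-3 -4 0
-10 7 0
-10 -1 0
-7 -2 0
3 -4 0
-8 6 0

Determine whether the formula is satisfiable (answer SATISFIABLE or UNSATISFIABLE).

UNSATISFIABLE

p7 = True:
  propagation gives p10=False; an empty clause results — contradiction.
p7 = False:
  propagation gives p10=True; an empty clause results — contradiction.
Every branch closes, so no satisfying assignment exists.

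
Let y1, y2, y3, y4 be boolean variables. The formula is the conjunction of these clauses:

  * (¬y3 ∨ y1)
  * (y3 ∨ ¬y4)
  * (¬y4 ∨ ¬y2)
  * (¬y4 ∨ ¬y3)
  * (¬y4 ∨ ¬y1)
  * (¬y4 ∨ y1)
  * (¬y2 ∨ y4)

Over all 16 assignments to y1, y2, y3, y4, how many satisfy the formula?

3

Satisfying assignments:
  y1=F y2=F y3=F y4=F
  y1=T y2=F y3=F y4=F
  y1=T y2=F y3=T y4=F
Count: 3.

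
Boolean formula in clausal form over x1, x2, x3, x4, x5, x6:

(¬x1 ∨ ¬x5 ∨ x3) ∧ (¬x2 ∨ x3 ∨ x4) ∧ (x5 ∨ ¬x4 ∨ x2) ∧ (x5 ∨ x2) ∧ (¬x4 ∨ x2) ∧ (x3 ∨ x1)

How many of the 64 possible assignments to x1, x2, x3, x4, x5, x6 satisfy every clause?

22

Split on x2, then x3.
  x2=1, x3=1: x1, x4, x5, x6 free → 2^4 = 16.
  x2=1, x3=0: remaining (x1,x4,x5,x6) ∈ {(1,1,0,0); (1,1,0,1)} — 2.
  x2=0, x3=1: remaining (x1,x4,x5,x6) ∈ {(0,0,1,0); (0,0,1,1); (1,0,1,0); (1,0,1,1)} — 4.
  x2=0, x3=0: a clause becomes empty — 0.
Total: 16 + 2 + 4 + 0 = 22.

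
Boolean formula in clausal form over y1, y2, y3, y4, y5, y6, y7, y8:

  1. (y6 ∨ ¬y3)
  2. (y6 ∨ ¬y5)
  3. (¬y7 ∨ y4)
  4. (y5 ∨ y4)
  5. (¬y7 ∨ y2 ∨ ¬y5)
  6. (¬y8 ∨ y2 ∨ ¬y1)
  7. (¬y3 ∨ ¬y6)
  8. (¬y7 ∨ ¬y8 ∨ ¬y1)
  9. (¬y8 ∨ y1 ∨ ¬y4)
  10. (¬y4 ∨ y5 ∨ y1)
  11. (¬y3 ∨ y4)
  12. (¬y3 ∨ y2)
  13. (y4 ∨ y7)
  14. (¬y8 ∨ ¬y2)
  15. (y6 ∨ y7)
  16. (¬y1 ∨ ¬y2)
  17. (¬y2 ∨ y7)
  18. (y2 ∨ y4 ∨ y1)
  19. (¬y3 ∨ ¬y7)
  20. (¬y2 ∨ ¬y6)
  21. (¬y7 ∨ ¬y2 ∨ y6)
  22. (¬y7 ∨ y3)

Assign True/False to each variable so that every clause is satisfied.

y1 = True, y2 = False, y3 = False, y4 = True, y5 = True, y6 = True, y7 = False, y8 = False

Check each clause:
  1. (y6 ∨ ¬y3) — ¬y3 is true.
  2. (¬y5 ∨ y6) — y6 is true.
  3. (y4 ∨ ¬y7) — ¬y7 is true.
  4. (y5 ∨ y4) — y4 is true.
  5. (y2 ∨ ¬y5 ∨ ¬y7) — ¬y7 is true.
  6. (¬y8 ∨ y2 ∨ ¬y1) — ¬y8 is true.
  7. (¬y3 ∨ ¬y6) — ¬y3 is true.
  8. (¬y8 ∨ ¬y7 ∨ ¬y1) — ¬y8 is true.
  9. (y1 ∨ ¬y8 ∨ ¬y4) — ¬y8 is true.
  10. (y1 ∨ y5 ∨ ¬y4) — y1 is true.
  11. (y4 ∨ ¬y3) — y4 is true.
  12. (¬y3 ∨ y2) — ¬y3 is true.
  13. (y4 ∨ y7) — y4 is true.
  14. (¬y2 ∨ ¬y8) — ¬y8 is true.
  15. (y6 ∨ y7) — y6 is true.
  16. (¬y1 ∨ ¬y2) — ¬y2 is true.
  17. (¬y2 ∨ y7) — ¬y2 is true.
  18. (y4 ∨ y1 ∨ y2) — y1 is true.
  19. (¬y7 ∨ ¬y3) — ¬y7 is true.
  20. (¬y6 ∨ ¬y2) — ¬y2 is true.
  21. (y6 ∨ ¬y7 ∨ ¬y2) — ¬y7 is true.
  22. (¬y7 ∨ y3) — ¬y7 is true.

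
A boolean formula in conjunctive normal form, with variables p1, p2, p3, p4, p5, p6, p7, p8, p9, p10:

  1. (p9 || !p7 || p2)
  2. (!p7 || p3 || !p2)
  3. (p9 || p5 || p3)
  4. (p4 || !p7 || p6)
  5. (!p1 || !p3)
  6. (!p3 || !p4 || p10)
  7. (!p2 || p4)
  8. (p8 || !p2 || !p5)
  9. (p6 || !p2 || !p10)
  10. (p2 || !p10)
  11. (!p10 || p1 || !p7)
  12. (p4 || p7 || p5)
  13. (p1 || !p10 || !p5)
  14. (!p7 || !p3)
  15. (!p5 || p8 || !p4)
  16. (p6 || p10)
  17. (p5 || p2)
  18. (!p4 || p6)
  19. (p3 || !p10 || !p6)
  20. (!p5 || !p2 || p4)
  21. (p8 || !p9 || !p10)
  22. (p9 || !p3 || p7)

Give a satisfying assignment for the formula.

p1=F, p2=T, p3=F, p4=T, p5=T, p6=T, p7=F, p8=T, p9=T, p10=F

Check each clause:
  1. (p9 || !p7 || p2) — !p7 is true.
  2. (p3 || !p7 || !p2) — !p7 is true.
  3. (p9 || p5 || p3) — p9 is true.
  4. (!p7 || p6 || p4) — !p7 is true.
  5. (!p1 || !p3) — !p3 is true.
  6. (p10 || !p4 || !p3) — !p3 is true.
  7. (p4 || !p2) — p4 is true.
  8. (!p2 || p8 || !p5) — p8 is true.
  9. (p6 || !p10 || !p2) — p6 is true.
  10. (!p10 || p2) — p2 is true.
  11. (p1 || !p10 || !p7) — !p7 is true.
  12. (p5 || p4 || p7) — p4 is true.
  13. (p1 || !p5 || !p10) — !p10 is true.
  14. (!p3 || !p7) — !p7 is true.
  15. (p8 || !p5 || !p4) — p8 is true.
  16. (p6 || p10) — p6 is true.
  17. (p2 || p5) — p2 is true.
  18. (!p4 || p6) — p6 is true.
  19. (!p6 || p3 || !p10) — !p10 is true.
  20. (p4 || !p5 || !p2) — p4 is true.
  21. (!p10 || !p9 || p8) — p8 is true.
  22. (p9 || !p3 || p7) — p9 is true.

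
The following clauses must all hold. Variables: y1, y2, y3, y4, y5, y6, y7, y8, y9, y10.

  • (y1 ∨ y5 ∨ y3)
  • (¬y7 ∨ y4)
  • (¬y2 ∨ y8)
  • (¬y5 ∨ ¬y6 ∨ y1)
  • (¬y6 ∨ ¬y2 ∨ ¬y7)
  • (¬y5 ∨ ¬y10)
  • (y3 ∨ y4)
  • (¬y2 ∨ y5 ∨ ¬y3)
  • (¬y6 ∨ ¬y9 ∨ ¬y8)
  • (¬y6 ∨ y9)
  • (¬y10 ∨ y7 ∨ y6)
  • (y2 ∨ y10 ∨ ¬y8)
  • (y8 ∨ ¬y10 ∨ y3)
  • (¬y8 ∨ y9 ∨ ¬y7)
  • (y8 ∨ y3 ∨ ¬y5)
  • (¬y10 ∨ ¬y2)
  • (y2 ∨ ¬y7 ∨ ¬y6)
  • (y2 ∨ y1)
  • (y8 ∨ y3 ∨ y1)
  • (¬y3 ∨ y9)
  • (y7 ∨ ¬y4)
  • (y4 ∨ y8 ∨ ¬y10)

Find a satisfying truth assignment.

y1=True  y2=False  y3=False  y4=True  y5=False  y6=False  y7=True  y8=False  y9=False  y10=False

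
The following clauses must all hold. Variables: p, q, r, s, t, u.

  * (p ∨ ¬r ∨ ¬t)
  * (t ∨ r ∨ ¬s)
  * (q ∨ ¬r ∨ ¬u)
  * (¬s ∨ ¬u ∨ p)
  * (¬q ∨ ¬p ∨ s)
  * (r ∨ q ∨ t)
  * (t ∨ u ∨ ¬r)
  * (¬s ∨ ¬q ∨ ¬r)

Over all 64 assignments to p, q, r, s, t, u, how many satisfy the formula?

Split on r, then q.
  r=T, q=T: remaining (p,s,t,u) ∈ {(F,F,F,T)} — 1.
  r=T, q=F: remaining (p,s,t,u) ∈ {(T,F,T,F); (T,T,T,F)} — 2.
  r=F, q=T: 7 of the 16 assignments to (p,s,t,u) work.
  r=F, q=F: 7 of the 16 assignments to (p,s,t,u) work.
Total: 1 + 2 + 7 + 7 = 17.

17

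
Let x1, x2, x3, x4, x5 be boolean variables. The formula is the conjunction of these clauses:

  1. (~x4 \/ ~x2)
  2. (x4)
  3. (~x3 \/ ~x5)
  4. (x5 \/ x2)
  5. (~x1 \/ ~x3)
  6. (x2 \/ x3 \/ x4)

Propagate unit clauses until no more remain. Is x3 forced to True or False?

(x4) is a unit clause: x4 = True.
(~x4 \/ ~x2): since x4 = True, the clause reduces to (~x2). x2 = False.
From (x5 \/ x2) and x2 = False: x5 = True.
(~x3 \/ ~x5): since x5 = True, the clause reduces to (~x3). x3 = False.

False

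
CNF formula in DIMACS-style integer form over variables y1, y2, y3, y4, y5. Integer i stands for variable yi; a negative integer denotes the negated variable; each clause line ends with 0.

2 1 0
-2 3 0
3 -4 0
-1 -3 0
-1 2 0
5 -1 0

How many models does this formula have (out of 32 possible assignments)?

The models are:
  y1=F y2=T y3=T y4=F y5=F
  y1=F y2=T y3=T y4=F y5=T
  y1=F y2=T y3=T y4=T y5=F
  y1=F y2=T y3=T y4=T y5=T
That's 4 in total.

4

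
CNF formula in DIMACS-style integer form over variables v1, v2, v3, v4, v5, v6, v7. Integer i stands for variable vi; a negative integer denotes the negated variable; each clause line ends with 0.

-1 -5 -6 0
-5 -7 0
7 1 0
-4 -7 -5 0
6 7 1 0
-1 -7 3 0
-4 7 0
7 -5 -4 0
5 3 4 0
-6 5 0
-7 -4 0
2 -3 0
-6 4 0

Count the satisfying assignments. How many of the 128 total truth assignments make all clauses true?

6

Satisfying assignments:
  v1=F v2=T v3=T v4=F v5=F v6=F v7=T
  v1=T v2=F v3=F v4=F v5=T v6=F v7=F
  v1=T v2=T v3=F v4=F v5=T v6=F v7=F
  v1=T v2=T v3=T v4=F v5=F v6=F v7=F
  v1=T v2=T v3=T v4=F v5=F v6=F v7=T
  v1=T v2=T v3=T v4=F v5=T v6=F v7=F
That's 6 in total.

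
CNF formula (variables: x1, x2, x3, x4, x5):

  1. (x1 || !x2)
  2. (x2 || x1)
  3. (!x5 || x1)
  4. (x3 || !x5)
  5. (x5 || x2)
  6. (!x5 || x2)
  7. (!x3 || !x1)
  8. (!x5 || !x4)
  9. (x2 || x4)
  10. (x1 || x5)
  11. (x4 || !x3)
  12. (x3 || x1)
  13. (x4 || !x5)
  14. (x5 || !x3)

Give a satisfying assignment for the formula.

Set x1 = True and propagate.
  then x3 is forced to False.
  then x5 is forced to False.
  then x2 is forced to True.
x4 is now unconstrained; take x4 = False.
Every clause has at least one true literal under this assignment.

x1=T, x2=T, x3=F, x4=F, x5=F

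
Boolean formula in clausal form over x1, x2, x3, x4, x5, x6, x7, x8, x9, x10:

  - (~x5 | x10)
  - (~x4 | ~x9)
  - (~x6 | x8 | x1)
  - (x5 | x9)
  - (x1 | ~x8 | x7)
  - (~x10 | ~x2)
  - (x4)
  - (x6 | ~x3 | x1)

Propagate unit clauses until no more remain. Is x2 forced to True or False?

(x4) stands alone — x4 = True.
(~x9 | ~x4): since x4 = True, the clause reduces to (~x9). x9 = False.
(x5 | x9) with x9 = False leaves only x5, so x5 = True.
In (x10 | ~x5), ~x5 is now false; x10 must hold, so x10 = True.
(~x10 | ~x2): since x10 = True, the clause reduces to (~x2). x2 = False.

False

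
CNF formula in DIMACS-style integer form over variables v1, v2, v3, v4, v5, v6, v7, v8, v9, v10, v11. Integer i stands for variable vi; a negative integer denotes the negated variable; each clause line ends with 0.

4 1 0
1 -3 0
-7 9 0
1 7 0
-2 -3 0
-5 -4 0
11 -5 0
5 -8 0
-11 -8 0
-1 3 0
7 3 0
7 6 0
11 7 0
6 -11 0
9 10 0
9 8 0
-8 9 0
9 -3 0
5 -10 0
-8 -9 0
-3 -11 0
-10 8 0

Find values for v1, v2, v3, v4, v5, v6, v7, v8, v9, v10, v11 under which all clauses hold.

v1 = False  v2 = True  v3 = False  v4 = True  v5 = False  v6 = True  v7 = True  v8 = False  v9 = True  v10 = False  v11 = True

Check each clause:
  1. (v1 | v4) — v4 is true.
  2. (~v3 | v1) — ~v3 is true.
  3. (~v7 | v9) — v9 is true.
  4. (v7 | v1) — v7 is true.
  5. (~v3 | ~v2) — ~v3 is true.
  6. (~v4 | ~v5) — ~v5 is true.
  7. (v11 | ~v5) — v11 is true.
  8. (~v8 | v5) — ~v8 is true.
  9. (~v8 | ~v11) — ~v8 is true.
  10. (v3 | ~v1) — ~v1 is true.
  11. (v7 | v3) — v7 is true.
  12. (v7 | v6) — v6 is true.
  13. (v7 | v11) — v11 is true.
  14. (~v11 | v6) — v6 is true.
  15. (v10 | v9) — v9 is true.
  16. (v8 | v9) — v9 is true.
  17. (~v8 | v9) — ~v8 is true.
  18. (~v3 | v9) — v9 is true.
  19. (v5 | ~v10) — ~v10 is true.
  20. (~v9 | ~v8) — ~v8 is true.
  21. (~v3 | ~v11) — ~v3 is true.
  22. (v8 | ~v10) — ~v10 is true.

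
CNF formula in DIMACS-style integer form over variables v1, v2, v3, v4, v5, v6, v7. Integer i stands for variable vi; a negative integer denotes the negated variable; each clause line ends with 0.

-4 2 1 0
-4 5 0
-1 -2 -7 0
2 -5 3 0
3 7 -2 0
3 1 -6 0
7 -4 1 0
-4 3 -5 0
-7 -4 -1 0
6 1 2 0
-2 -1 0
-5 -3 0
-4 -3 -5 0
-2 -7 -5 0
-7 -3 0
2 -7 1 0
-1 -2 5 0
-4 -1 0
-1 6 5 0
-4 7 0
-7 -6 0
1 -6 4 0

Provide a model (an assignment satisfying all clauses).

Branch on v1: take v1 = True.
  then v2 is forced to False.
  then v4 is forced to False.
The remaining clauses are satisfied by v3 = True, v5 = False, v6 = True, v7 = False.
Every clause has at least one true literal under this assignment.
Check each clause:
  1. (v1 \/ v2 \/ ~v4) — v1 is true.
  2. (~v4 \/ v5) — ~v4 is true.
  3. (~v2 \/ ~v1 \/ ~v7) — ~v7 is true.
  4. (v3 \/ v2 \/ ~v5) — v3 is true.
  5. (v7 \/ v3 \/ ~v2) — v3 is true.
  6. (~v6 \/ v1 \/ v3) — v1 is true.
  7. (v1 \/ ~v4 \/ v7) — v1 is true.
  8. (~v5 \/ ~v4 \/ v3) — v3 is true.
  9. (~v4 \/ ~v1 \/ ~v7) — ~v7 is true.
  10. (v6 \/ v1 \/ v2) — v1 is true.
  11. (~v1 \/ ~v2) — ~v2 is true.
  12. (~v5 \/ ~v3) — ~v5 is true.
  13. (~v4 \/ ~v5 \/ ~v3) — ~v5 is true.
  14. (~v2 \/ ~v5 \/ ~v7) — ~v7 is true.
  15. (~v7 \/ ~v3) — ~v7 is true.
  16. (v1 \/ v2 \/ ~v7) — v1 is true.
  17. (~v2 \/ v5 \/ ~v1) — ~v2 is true.
  18. (~v1 \/ ~v4) — ~v4 is true.
  19. (v6 \/ ~v1 \/ v5) — v6 is true.
  20. (v7 \/ ~v4) — ~v4 is true.
  21. (~v7 \/ ~v6) — ~v7 is true.
  22. (v4 \/ v1 \/ ~v6) — v1 is true.

v1=True  v2=False  v3=True  v4=False  v5=False  v6=True  v7=False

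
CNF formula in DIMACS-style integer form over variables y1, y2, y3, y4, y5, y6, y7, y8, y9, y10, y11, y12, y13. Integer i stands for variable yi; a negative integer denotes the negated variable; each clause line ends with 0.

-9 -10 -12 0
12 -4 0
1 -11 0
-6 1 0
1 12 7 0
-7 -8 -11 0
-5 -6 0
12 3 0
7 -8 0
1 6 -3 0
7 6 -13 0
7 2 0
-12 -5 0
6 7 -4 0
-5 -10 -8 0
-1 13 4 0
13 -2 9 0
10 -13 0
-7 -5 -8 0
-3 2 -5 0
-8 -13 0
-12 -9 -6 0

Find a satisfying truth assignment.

y5 occurs only negated in the remaining clauses — set y5 = False.
y8 occurs only negated in the remaining clauses — set y8 = False.
Set y1 = False and propagate.
  then y11 is forced to False.
  then y6 is forced to False.
  then y3 is forced to False.
  then y12 is forced to True.
Branch on y2: take y2 = False.
  then y7 is forced to True.
Branch on y9: take y9 = False.
For the remaining variables, y4 = False, y10 = True, y13 = False works.
Every clause has at least one true literal under this assignment.

y1 = False, y2 = False, y3 = False, y4 = False, y5 = False, y6 = False, y7 = True, y8 = False, y9 = False, y10 = True, y11 = False, y12 = True, y13 = False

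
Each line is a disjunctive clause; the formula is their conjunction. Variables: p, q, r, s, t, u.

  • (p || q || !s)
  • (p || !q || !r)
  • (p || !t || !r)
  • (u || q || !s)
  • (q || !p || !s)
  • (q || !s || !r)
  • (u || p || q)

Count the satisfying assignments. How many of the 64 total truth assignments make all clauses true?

35

Case analysis on q and p:
  q=T, p=T: r, s, t, u free → 2^4 = 16.
  q=T, p=F: forces r=F; s, t, u free → 2^3 = 8.
  q=F, p=T: forces s=F; r, t, u free → 2^3 = 8.
  q=F, p=F: remaining (r,s,t,u) ∈ {(F,F,F,T); (F,F,T,T); (T,F,F,T)} — 3.
Total: 16 + 8 + 8 + 3 = 35.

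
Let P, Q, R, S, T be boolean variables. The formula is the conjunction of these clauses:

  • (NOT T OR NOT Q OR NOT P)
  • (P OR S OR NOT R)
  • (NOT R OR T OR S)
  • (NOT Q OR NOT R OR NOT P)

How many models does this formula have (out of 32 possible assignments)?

21

Case analysis on P and R:
  P=1, R=1: remaining (Q,S,T) ∈ {(0,0,1); (0,1,0); (0,1,1)} — 3.
  P=1, R=0: S free; 3 ways for (Q,T) × 2^1 = 6.
  P=0, R=1: remaining (Q,S,T) ∈ {(0,1,0); (0,1,1); (1,1,0); (1,1,1)} — 4.
  P=0, R=0: Q, S, T free → 2^3 = 8.
Total: 3 + 6 + 4 + 8 = 21.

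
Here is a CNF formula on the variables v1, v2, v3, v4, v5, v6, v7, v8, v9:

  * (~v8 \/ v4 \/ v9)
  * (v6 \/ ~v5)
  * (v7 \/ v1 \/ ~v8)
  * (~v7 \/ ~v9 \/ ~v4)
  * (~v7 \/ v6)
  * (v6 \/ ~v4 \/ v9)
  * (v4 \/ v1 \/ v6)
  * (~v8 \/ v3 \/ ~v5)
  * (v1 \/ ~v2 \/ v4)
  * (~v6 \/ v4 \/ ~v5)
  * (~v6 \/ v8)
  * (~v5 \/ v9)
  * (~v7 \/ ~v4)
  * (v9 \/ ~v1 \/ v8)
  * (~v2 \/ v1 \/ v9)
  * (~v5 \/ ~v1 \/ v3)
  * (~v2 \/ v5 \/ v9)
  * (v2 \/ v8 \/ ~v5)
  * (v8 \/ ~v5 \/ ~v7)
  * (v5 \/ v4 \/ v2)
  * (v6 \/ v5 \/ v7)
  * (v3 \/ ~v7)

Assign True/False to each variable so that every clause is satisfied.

v1 = T  v2 = T  v3 = T  v4 = F  v5 = F  v6 = T  v7 = T  v8 = T  v9 = T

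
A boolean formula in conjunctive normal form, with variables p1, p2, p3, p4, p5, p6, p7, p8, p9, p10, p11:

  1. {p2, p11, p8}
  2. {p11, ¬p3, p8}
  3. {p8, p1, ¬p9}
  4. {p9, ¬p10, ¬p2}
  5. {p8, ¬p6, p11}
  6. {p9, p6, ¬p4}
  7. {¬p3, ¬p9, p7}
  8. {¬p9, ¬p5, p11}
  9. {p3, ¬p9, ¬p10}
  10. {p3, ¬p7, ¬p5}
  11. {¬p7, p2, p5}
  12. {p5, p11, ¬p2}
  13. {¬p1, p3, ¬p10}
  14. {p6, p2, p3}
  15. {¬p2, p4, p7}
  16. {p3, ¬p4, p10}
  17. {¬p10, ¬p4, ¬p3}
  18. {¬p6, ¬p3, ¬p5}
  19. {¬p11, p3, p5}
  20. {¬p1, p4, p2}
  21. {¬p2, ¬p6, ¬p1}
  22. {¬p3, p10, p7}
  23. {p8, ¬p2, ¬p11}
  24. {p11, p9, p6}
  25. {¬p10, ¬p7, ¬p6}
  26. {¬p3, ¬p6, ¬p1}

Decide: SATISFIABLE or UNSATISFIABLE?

SATISFIABLE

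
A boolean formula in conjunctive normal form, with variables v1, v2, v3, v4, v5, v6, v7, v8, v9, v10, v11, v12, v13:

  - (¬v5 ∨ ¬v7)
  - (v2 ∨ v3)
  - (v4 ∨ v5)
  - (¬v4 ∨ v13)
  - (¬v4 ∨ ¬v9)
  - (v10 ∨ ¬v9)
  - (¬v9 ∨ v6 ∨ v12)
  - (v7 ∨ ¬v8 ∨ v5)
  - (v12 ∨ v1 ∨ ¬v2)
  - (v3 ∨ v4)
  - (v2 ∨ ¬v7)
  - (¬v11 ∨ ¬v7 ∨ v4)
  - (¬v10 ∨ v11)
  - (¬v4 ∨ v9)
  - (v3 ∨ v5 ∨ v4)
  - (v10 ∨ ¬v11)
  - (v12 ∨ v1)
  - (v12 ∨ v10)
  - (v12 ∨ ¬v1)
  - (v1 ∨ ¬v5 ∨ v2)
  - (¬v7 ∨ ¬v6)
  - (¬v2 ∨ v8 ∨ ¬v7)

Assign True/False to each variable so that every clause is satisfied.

v1=False  v2=True  v3=True  v4=False  v5=True  v6=True  v7=False  v8=True  v9=False  v10=True  v11=True  v12=True  v13=True

v3 occurs only positively in the remaining clauses — set v3 = True.
Pure literal: v12 appears only positively; assign v12 = True.
Set v1 = False and propagate.
Try v2 = True.
The remaining clauses are satisfied by v4 = False, v5 = True, v6 = True, v7 = False, v8 = True, v9 = False, v10 = True, v11 = True, v13 = True.
Every clause has at least one true literal under this assignment.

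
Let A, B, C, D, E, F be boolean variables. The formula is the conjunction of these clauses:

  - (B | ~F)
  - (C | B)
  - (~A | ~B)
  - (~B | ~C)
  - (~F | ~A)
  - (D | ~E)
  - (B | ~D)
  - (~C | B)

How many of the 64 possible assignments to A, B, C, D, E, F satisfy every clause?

6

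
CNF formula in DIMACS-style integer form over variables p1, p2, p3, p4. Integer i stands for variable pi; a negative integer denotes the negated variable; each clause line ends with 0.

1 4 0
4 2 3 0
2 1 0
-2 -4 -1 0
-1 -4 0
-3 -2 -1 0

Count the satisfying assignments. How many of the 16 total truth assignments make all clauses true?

The models are:
  p1=0 p2=1 p3=0 p4=1
  p1=0 p2=1 p3=1 p4=1
  p1=1 p2=0 p3=1 p4=0
  p1=1 p2=1 p3=0 p4=0
Count: 4.

4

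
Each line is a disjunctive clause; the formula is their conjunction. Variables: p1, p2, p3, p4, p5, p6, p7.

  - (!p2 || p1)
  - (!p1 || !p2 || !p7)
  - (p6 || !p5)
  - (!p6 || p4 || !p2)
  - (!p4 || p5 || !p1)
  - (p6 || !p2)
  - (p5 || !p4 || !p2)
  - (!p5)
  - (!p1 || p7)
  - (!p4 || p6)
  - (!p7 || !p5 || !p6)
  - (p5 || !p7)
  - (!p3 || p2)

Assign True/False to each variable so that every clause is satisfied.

Unit propagation: (!p5) forces p5 = False.
(!p7) is a unit clause, so p7 = False.
The clause (!p1) is unit: p1 must be False.
Unit propagation: (!p2) forces p2 = False.
(!p3) is a unit clause, so p3 = False.
Pure literal: p4 appears only negated; assign p4 = False.
Pure literal: p6 appears only positively; assign p6 = True.
Every clause has at least one true literal under this assignment.

p1=F, p2=F, p3=F, p4=F, p5=F, p6=T, p7=F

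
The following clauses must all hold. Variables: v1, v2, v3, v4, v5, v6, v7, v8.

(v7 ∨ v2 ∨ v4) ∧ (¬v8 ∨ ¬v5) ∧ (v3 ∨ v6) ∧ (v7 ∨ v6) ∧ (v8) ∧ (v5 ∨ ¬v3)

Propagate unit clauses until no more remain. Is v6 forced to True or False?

Unit clause (v8) sets v8 = True.
(¬v8 ∨ ¬v5) with v8 = True leaves only ¬v5, so v5 = False.
(¬v3 ∨ v5): since v5 = False, the clause reduces to (¬v3). v3 = False.
(v6 ∨ v3): since v3 = False, the clause reduces to (v6). v6 = True.

True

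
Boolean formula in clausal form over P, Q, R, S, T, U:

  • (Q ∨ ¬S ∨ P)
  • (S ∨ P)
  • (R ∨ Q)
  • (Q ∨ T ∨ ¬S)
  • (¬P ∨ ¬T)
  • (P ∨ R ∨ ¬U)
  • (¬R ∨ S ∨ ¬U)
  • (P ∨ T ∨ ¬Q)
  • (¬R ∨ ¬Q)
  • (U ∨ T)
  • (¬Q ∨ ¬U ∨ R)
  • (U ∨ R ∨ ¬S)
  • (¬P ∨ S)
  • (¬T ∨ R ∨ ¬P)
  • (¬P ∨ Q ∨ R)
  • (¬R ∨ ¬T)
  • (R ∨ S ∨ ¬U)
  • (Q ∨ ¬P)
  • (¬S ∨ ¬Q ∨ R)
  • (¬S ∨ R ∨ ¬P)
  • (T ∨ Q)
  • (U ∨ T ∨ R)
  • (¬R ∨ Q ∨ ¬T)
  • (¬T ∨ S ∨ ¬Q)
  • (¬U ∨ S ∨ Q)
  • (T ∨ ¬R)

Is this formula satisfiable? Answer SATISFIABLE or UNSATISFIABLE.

UNSATISFIABLE

R = True:
  propagation gives Q=False, T=False; an empty clause results — contradiction.
R = False:
  propagation gives Q=True, U=False, T=True, P=False; an empty clause results — contradiction.
Every branch closes, so no satisfying assignment exists.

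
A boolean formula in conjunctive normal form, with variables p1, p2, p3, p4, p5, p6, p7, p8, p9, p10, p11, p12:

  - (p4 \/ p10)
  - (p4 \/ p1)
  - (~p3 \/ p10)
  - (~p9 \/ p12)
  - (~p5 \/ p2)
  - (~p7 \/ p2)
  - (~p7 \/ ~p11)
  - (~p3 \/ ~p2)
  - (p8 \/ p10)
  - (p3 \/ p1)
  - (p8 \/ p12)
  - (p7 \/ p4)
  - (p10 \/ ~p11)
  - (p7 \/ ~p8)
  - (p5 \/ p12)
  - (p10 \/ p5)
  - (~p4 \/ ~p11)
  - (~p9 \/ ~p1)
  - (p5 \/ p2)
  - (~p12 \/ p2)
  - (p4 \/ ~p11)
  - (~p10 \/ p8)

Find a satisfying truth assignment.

p1=T, p2=T, p3=F, p4=F, p5=T, p6=T, p7=T, p8=T, p9=F, p10=T, p11=F, p12=T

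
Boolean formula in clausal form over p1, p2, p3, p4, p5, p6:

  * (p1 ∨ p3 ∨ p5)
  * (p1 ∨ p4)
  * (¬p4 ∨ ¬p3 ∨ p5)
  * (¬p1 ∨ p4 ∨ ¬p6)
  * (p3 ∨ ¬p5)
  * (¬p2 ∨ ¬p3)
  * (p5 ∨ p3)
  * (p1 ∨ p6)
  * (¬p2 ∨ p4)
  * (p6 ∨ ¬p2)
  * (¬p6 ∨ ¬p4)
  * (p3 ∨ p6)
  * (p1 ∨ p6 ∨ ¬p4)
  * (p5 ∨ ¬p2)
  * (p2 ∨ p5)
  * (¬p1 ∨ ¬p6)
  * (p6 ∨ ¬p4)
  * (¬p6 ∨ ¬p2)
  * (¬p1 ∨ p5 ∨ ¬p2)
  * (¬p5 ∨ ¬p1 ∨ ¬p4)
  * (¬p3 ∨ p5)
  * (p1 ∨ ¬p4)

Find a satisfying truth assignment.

p1=True, p2=False, p3=True, p4=False, p5=True, p6=False

Branch on p1: take p1 = True.
  then p6 is forced to False.
  then p2 is forced to False.
  then p3 is forced to True.
  then p5 is forced to True.
  then p4 is forced to False.
Every clause has at least one true literal under this assignment.
Check each clause:
  1. (p5 ∨ p3 ∨ p1) — p1 is true.
  2. (p1 ∨ p4) — p1 is true.
  3. (¬p3 ∨ ¬p4 ∨ p5) — p5 is true.
  4. (p4 ∨ ¬p1 ∨ ¬p6) — ¬p6 is true.
  5. (¬p5 ∨ p3) — p3 is true.
  6. (¬p3 ∨ ¬p2) — ¬p2 is true.
  7. (p3 ∨ p5) — p3 is true.
  8. (p6 ∨ p1) — p1 is true.
  9. (p4 ∨ ¬p2) — ¬p2 is true.
  10. (¬p2 ∨ p6) — ¬p2 is true.
  11. (¬p6 ∨ ¬p4) — ¬p6 is true.
  12. (p6 ∨ p3) — p3 is true.
  13. (p6 ∨ p1 ∨ ¬p4) — p1 is true.
  14. (¬p2 ∨ p5) — p5 is true.
  15. (p5 ∨ p2) — p5 is true.
  16. (¬p6 ∨ ¬p1) — ¬p6 is true.
  17. (p6 ∨ ¬p4) — ¬p4 is true.
  18. (¬p6 ∨ ¬p2) — ¬p6 is true.
  19. (¬p1 ∨ p5 ∨ ¬p2) — p5 is true.
  20. (¬p4 ∨ ¬p5 ∨ ¬p1) — ¬p4 is true.
  21. (p5 ∨ ¬p3) — p5 is true.
  22. (p1 ∨ ¬p4) — p1 is true.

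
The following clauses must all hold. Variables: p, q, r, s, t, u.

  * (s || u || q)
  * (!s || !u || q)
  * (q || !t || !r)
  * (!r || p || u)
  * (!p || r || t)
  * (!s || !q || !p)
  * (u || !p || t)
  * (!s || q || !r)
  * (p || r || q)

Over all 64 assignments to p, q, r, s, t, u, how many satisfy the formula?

Case analysis on q and p:
  q=T, p=T: 5 of the 16 assignments to (r,s,t,u) work.
  q=T, p=F: s, t free; 3 ways for (r,u) × 2^2 = 12.
  q=F, p=T: remaining (r,s,t,u) ∈ {(F,F,T,T); (F,T,T,F); (T,F,F,T)} — 3.
  q=F, p=F: remaining (r,s,t,u) ∈ {(T,F,F,T)} — 1.
Total: 5 + 12 + 3 + 1 = 21.

21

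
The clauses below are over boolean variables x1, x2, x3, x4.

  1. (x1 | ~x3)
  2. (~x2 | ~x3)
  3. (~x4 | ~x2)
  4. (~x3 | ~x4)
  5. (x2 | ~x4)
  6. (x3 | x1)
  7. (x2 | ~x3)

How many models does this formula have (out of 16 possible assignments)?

2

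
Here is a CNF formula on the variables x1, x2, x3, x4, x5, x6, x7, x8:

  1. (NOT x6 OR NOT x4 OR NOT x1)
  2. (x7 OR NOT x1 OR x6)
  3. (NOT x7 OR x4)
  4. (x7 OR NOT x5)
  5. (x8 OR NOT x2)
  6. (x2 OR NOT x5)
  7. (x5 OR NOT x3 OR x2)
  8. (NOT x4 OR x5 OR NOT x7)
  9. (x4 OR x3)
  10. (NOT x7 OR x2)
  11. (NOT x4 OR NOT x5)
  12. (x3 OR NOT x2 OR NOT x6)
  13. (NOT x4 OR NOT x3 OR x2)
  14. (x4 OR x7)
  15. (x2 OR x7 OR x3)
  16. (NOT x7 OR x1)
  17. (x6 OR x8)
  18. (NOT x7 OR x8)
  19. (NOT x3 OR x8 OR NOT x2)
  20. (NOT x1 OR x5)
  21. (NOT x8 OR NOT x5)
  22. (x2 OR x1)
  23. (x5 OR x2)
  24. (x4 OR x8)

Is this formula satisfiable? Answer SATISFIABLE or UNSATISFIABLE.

SATISFIABLE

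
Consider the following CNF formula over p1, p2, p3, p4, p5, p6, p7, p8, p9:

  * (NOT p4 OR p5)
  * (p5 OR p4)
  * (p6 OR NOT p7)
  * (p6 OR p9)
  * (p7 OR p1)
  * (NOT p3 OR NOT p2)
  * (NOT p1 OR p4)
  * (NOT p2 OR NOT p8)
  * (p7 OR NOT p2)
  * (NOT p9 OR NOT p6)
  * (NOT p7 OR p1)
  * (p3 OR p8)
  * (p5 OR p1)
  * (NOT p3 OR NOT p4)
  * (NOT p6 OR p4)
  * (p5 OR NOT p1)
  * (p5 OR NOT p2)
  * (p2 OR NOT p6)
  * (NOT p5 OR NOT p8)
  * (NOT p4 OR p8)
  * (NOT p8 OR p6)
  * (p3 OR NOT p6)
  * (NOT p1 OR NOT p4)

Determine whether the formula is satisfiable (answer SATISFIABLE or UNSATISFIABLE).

p4 = True:
  propagation gives p5=True, p3=False, p8=True; an empty clause results — contradiction.
p4 = False:
  propagation gives p5=True, p1=False, p7=True; an empty clause results — contradiction.
Every branch closes, so no satisfying assignment exists.

UNSATISFIABLE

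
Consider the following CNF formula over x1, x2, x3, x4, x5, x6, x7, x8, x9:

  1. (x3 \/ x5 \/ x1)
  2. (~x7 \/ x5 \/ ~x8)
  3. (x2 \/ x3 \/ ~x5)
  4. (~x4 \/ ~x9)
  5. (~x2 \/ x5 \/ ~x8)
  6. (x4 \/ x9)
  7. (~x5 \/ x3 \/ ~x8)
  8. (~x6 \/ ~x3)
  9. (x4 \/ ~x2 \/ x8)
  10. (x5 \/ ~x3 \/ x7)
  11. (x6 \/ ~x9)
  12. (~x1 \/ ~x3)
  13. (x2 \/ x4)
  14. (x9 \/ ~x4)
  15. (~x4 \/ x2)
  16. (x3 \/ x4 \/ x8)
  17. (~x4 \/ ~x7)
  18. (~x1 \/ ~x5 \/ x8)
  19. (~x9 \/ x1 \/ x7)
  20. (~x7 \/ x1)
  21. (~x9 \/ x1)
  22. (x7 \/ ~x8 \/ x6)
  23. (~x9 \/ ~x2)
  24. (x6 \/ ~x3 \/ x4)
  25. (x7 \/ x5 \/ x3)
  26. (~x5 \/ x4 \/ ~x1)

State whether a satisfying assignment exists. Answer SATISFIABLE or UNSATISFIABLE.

x4 = True:
  propagation gives x9=False; an empty clause results — contradiction.
x4 = False:
  propagation gives x9=True, x6=True, x3=False, x2=True; an empty clause results — contradiction.
Every branch closes, so no satisfying assignment exists.

UNSATISFIABLE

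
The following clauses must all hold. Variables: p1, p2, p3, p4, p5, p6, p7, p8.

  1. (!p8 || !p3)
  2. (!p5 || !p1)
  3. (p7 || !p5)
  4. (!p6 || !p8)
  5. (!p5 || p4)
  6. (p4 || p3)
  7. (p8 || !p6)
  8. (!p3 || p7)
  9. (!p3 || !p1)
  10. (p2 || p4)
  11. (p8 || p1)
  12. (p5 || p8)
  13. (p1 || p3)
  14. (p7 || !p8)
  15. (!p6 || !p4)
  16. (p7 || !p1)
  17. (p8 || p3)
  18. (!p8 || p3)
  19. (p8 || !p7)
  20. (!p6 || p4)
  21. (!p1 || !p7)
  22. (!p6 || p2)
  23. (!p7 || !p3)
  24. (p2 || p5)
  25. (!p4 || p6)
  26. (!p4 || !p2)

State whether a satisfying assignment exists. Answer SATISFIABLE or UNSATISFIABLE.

UNSATISFIABLE

p8 = True:
  propagation gives p3=False; an empty clause results — contradiction.
p8 = False:
  propagation gives p6=False, p1=True, p5=False; an empty clause results — contradiction.
Every branch closes, so no satisfying assignment exists.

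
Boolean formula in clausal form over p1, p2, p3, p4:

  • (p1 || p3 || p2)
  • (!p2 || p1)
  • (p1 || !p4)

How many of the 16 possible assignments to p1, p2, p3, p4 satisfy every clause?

9

Split on p1, then p2.
  p1=1, p2=1: remaining (p3,p4) ∈ {(0,0); (0,1); (1,0); (1,1)} — 4.
  p1=1, p2=0: remaining (p3,p4) ∈ {(0,0); (0,1); (1,0); (1,1)} — 4.
  p1=0, p2=1: a clause becomes empty — 0.
  p1=0, p2=0: remaining (p3,p4) ∈ {(1,0)} — 1.
Total: 4 + 4 + 0 + 1 = 9.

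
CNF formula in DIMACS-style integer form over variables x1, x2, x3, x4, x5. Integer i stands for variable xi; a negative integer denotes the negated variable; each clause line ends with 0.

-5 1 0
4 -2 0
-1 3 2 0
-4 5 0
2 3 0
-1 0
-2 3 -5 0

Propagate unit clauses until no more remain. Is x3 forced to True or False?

True

(!x1) is a unit clause: x1 = False.
(!x5 || x1): since x1 = False, the clause reduces to (!x5). x5 = False.
In (!x4 || x5), x5 is now false; !x4 must hold, so x4 = False.
(!x2 || x4) with x4 = False leaves only !x2, so x2 = False.
(x2 || x3): since x2 = False, the clause reduces to (x3). x3 = True.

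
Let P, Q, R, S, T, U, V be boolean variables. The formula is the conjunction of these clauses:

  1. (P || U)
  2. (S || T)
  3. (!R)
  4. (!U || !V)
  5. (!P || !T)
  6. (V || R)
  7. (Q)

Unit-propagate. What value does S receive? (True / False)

Unit clause (!R) sets R = False.
(V || R): since R = False, the clause reduces to (V). V = True.
From (!U || !V) and V = True: U = False.
(P || U) with U = False leaves only P, so P = True.
(!T || !P): since P = True, the clause reduces to (!T). T = False.
From (T || S) and T = False: S = True.

True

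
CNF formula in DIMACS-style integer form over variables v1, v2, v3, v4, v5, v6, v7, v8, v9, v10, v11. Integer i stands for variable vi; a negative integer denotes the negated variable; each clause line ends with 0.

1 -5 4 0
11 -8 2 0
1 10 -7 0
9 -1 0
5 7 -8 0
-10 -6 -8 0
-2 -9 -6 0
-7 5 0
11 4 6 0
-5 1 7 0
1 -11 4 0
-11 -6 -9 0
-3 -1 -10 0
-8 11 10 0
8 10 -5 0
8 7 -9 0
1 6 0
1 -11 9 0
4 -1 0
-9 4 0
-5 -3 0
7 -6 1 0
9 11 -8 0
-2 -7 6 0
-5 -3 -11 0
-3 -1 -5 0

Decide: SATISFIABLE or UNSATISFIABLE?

SATISFIABLE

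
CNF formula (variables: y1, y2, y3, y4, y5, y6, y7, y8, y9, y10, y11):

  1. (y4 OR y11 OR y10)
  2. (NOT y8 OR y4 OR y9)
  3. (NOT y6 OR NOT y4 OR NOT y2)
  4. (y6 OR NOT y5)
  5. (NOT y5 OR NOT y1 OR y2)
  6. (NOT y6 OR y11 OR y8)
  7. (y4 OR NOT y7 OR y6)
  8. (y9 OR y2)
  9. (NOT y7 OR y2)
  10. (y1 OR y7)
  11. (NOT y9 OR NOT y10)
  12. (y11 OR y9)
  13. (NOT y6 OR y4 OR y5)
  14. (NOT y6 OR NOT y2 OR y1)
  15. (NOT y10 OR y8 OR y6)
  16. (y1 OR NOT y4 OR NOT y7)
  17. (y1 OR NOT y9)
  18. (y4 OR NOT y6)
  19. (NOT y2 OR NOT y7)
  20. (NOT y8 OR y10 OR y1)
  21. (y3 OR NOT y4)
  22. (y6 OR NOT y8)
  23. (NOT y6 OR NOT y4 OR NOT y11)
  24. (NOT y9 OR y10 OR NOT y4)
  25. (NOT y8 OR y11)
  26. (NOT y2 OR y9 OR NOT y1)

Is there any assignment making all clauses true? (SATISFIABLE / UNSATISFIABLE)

Pure literal: y3 appears only positively; assign y3 = True.
Branch on y1: take y1 = True.
The remaining clauses are satisfied by y2 = True, y4 = False, y5 = False, y6 = False, y7 = False, y8 = False, y9 = True, y10 = False, y11 = True.
So y1=True  y2=True  y3=True  y4=False  y5=False  y6=False  y7=False  y8=False  y9=True  y10=False  y11=True is a satisfying assignment.

SATISFIABLE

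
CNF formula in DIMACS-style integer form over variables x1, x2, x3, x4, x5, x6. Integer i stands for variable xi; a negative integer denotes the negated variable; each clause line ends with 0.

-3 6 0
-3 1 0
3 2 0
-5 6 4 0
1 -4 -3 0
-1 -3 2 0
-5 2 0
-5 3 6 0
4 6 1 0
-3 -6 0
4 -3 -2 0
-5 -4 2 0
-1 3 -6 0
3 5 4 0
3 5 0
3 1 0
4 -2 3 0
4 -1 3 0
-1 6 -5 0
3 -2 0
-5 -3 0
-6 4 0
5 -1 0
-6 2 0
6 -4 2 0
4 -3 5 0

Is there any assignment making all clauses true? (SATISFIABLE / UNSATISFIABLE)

x3 = True:
  propagation gives x6=True; an empty clause results — contradiction.
x3 = False:
  propagation gives x2=True; an empty clause results — contradiction.
Every branch closes, so no satisfying assignment exists.

UNSATISFIABLE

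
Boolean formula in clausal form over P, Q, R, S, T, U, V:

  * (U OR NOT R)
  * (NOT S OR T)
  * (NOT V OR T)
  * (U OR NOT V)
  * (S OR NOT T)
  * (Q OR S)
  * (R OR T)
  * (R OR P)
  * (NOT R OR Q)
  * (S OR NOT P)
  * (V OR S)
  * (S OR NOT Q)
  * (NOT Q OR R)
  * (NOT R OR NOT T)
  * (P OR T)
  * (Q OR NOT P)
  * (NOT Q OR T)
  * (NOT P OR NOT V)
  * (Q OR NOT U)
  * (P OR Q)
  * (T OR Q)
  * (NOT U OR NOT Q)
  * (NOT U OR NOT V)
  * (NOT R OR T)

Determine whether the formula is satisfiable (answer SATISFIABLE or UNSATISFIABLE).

Q = True:
  propagation gives S=True, T=True, R=True; an empty clause results — contradiction.
Q = False:
  propagation gives S=True, T=True, R=False, P=True; an empty clause results — contradiction.
Every branch closes, so no satisfying assignment exists.

UNSATISFIABLE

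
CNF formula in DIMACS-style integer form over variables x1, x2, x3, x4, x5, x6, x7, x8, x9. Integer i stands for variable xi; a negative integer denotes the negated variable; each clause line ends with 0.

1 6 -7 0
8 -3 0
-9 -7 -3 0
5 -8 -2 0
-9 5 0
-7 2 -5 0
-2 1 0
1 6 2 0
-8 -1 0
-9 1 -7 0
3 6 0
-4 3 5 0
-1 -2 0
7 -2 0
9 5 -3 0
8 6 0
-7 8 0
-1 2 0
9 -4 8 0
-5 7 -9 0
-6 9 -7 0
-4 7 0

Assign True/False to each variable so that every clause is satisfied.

x1=0  x2=0  x3=0  x4=0  x5=0  x6=1  x7=0  x8=0  x9=0

x4 occurs only negated in the remaining clauses — set x4 = False.
Try x1 = False.
  then x2 is forced to False.
  then x6 is forced to True.
Set x3 = False and propagate.
Branch on x5: take x5 = False.
  then x9 is forced to False.
  then x7 is forced to False.
x8 is now unconstrained; take x8 = False.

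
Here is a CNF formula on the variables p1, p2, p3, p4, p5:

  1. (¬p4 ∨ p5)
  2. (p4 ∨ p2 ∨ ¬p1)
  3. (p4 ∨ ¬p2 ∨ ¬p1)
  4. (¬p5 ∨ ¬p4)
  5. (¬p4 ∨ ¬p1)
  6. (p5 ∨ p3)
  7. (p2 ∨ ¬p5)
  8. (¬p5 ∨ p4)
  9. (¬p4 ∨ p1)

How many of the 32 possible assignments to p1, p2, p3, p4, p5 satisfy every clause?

Satisfying assignments:
  p1=0 p2=0 p3=1 p4=0 p5=0
  p1=0 p2=1 p3=1 p4=0 p5=0
Count: 2.

2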